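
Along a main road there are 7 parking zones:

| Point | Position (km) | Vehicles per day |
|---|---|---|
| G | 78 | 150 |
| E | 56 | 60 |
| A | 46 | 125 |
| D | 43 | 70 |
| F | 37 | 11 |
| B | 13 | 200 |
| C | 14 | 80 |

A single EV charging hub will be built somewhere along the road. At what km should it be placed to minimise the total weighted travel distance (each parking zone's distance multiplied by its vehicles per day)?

For a sum of weighted absolute distances on a line, the optimum is the weighted median (not the mean). Total weight W = 696; half-weight = 348.
Sort by position and accumulate weight:
  km 13 (B, w=200) → cum 200
  km 14 (C, w=80) → cum 280
  km 37 (F, w=11) → cum 291
  km 43 (D, w=70) → cum 361  ≥ 348 → median here
  km 46 (A, w=125) → cum 486
  km 56 (E, w=60) → cum 546
  km 78 (G, w=150) → cum 696
Optimal location: km 43.

x = 43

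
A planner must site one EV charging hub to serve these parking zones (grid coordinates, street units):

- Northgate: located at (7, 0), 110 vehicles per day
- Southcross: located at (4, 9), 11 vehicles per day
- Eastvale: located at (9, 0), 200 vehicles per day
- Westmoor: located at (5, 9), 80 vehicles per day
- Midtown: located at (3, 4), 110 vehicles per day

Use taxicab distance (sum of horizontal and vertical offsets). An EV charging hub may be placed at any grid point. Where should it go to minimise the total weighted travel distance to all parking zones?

(7, 0)

Manhattan distance separates: Σwᵢ(|x−xᵢ|+|y−yᵢ|) = Σwᵢ|x−xᵢ| + Σwᵢ|y−yᵢ|, so x and y are optimised independently as 1-D weighted medians.
Total weight W = 511; half = 255.5.
x-coordinate, sorted with cumulative weight:
  x=3 (Midtown, w=110) cum 110
  x=4 (Southcross, w=11) cum 121
  x=5 (Westmoor, w=80) cum 201
  x=7 (Northgate, w=110) cum 311  ← median
  x=9 (Eastvale, w=200) cum 511
⇒ x* = 7
y-coordinate, sorted with cumulative weight:
  y=0 (Northgate, w=110) cum 110
  y=0 (Eastvale, w=200) cum 310  ← median
  y=4 (Midtown, w=110) cum 420
  y=9 (Southcross, w=11) cum 431
  y=9 (Westmoor, w=80) cum 511
⇒ y* = 0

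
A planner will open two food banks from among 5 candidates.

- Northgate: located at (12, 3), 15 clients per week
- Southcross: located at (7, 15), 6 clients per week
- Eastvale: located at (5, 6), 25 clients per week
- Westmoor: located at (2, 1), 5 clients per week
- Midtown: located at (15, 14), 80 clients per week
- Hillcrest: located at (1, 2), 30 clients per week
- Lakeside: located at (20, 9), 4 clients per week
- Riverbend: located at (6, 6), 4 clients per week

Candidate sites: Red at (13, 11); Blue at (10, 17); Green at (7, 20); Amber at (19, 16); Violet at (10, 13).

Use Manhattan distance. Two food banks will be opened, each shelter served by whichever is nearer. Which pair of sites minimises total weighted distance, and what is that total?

{Red, Violet}, total 1645

Evaluate every pair (each demand assigned to the nearer of the two):
  {Red, Violet}: total = 1645
  {Red, Blue}: total = 1709
  {Red, Green}: total = 1709
  {Red, Amber}: total = 1735
  {Amber, Violet}: total = 1766
  {Blue, Violet}: total = 1790
  {Green, Violet}: total = 1790
  {Blue, Amber}: total = 2082
  {Green, Amber}: total = 2142
  {Blue, Green}: total = 2282
Best pair: {Red, Violet} with total 1645.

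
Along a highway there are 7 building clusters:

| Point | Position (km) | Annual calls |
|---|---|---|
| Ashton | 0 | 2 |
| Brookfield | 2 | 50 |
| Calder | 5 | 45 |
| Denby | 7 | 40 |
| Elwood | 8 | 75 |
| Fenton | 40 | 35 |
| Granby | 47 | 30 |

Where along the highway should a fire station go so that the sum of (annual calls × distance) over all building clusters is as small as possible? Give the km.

For a sum of weighted absolute distances on a line, the optimum is the weighted median (not the mean). Total weight W = 277; half-weight = 138.5.
Sort by position and accumulate weight:
  km 0 (Ashton, w=2) → cum 2
  km 2 (Brookfield, w=50) → cum 52
  km 5 (Calder, w=45) → cum 97
  km 7 (Denby, w=40) → cum 137
  km 8 (Elwood, w=75) → cum 212  ≥ 138.5 → median here
  km 40 (Fenton, w=35) → cum 247
  km 47 (Granby, w=30) → cum 277
Optimal location: km 8.

x = 8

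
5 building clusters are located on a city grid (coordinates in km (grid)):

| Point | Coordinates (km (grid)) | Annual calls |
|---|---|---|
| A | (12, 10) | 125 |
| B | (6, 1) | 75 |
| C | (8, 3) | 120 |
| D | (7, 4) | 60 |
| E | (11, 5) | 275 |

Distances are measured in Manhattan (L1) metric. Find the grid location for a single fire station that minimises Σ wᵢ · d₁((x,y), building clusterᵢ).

(11, 5)

Manhattan distance separates: Σwᵢ(|x−xᵢ|+|y−yᵢ|) = Σwᵢ|x−xᵢ| + Σwᵢ|y−yᵢ|, so x and y are optimised independently as 1-D weighted medians.
Total weight W = 655; half = 327.5.
x-coordinate, sorted with cumulative weight:
  x=6 (B, w=75) cum 75
  x=7 (D, w=60) cum 135
  x=8 (C, w=120) cum 255
  x=11 (E, w=275) cum 530  ← median
  x=12 (A, w=125) cum 655
⇒ x* = 11
y-coordinate, sorted with cumulative weight:
  y=1 (B, w=75) cum 75
  y=3 (C, w=120) cum 195
  y=4 (D, w=60) cum 255
  y=5 (E, w=275) cum 530  ← median
  y=10 (A, w=125) cum 655
⇒ y* = 5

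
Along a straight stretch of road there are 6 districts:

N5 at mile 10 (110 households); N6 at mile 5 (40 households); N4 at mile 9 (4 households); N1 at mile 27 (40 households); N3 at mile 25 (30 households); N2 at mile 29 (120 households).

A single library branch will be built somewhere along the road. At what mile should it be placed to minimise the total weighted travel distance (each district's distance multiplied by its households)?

x = 25

For a sum of weighted absolute distances on a line, the optimum is the weighted median (not the mean). Total weight W = 344; half-weight = 172.
Sort by position and accumulate weight:
  mile 5 (N6, w=40) → cum 40
  mile 9 (N4, w=4) → cum 44
  mile 10 (N5, w=110) → cum 154
  mile 25 (N3, w=30) → cum 184  ≥ 172 → median here
  mile 27 (N1, w=40) → cum 224
  mile 29 (N2, w=120) → cum 344
Optimal location: mile 25.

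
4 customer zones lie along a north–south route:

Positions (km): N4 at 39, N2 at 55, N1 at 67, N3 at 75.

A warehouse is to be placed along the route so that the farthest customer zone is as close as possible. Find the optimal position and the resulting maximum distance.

The 1-center on a line is the midpoint of the two extreme points: leftmost at 39, rightmost at 75.
Optimal location = (39 + 75)/2 = 57; maximum distance = (75 − 39)/2 = 18.

location 57, max distance 18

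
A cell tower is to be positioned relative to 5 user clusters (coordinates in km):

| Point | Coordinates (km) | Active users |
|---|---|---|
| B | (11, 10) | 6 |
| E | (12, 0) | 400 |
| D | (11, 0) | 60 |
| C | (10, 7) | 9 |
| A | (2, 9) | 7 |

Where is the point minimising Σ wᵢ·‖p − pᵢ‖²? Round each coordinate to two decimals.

(11.68, 0.39)

The minimiser of Σwᵢ‖p−pᵢ‖² is the weighted centroid p* = (Σwᵢpᵢ)/(Σwᵢ).
Σwᵢ = 482.
Σwᵢxᵢ = 6·11 + 400·12 + 60·11 + 9·10 + 7·2 = 5630.
Σwᵢyᵢ = 6·10 + 400·0 + 60·0 + 9·7 + 7·9 = 186.
x* = 5630/482 = 11.68, y* = 186/482 = 0.39.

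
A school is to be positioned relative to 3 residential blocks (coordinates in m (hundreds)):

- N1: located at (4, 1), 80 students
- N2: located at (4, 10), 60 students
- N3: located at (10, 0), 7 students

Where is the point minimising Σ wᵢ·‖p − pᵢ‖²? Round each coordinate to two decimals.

(4.29, 4.63)

The minimiser of Σwᵢ‖p−pᵢ‖² is the weighted centroid p* = (Σwᵢpᵢ)/(Σwᵢ).
Σwᵢ = 147.
Σwᵢxᵢ = 80·4 + 60·4 + 7·10 = 630.
Σwᵢyᵢ = 80·1 + 60·10 + 7·0 = 680.
x* = 630/147 = 4.29, y* = 680/147 = 4.63.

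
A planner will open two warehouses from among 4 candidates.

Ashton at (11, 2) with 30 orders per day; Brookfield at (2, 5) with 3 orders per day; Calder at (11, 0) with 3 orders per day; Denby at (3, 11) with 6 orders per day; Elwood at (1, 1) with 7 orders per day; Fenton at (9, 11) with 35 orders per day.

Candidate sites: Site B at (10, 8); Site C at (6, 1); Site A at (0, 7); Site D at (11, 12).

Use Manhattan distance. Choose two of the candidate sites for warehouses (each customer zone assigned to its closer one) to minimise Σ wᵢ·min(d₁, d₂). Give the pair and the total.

Evaluate every pair (each demand assigned to the nearer of the two):
  {Site C, Site D}: total = 416
  {Site B, Site C}: total = 457
  {Site B, Site A}: total = 480
  {Site B, Site D}: total = 541
  {Site A, Site D}: total = 544
  {Site C, Site A}: total = 742
Best pair: {Site C, Site D} with total 416.

{Site C, Site D}, total 416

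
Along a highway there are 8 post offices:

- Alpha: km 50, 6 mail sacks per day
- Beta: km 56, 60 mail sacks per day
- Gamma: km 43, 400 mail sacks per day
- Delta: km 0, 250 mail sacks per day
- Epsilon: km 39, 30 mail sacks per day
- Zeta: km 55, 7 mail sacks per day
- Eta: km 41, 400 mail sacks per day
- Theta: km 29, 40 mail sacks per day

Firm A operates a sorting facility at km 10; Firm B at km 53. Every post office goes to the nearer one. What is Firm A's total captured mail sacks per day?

The indifferent point is the midpoint (10+53)/2 = 31.5; post offices left of it (closer to Firm A at 10) go to Firm A, those right go to Firm B.
  Delta at 0 (w=250) → Firm A
  Theta at 29 (w=40) → Firm A
  Epsilon at 39 (w=30) → Firm B
  Eta at 41 (w=400) → Firm B
  Gamma at 43 (w=400) → Firm B
  Alpha at 50 (w=6) → Firm B
  Zeta at 55 (w=7) → Firm B
  Beta at 56 (w=60) → Firm B
Firm A captures 290; Firm B captures 903.

290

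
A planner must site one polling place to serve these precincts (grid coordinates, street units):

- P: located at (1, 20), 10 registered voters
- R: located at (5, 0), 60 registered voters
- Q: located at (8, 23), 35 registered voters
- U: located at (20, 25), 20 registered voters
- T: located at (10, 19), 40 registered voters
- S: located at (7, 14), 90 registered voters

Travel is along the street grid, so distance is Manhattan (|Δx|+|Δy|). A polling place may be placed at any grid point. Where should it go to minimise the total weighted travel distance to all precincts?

Manhattan distance separates: Σwᵢ(|x−xᵢ|+|y−yᵢ|) = Σwᵢ|x−xᵢ| + Σwᵢ|y−yᵢ|, so x and y are optimised independently as 1-D weighted medians.
Total weight W = 255; half = 127.5.
x-coordinate, sorted with cumulative weight:
  x=1 (P, w=10) cum 10
  x=5 (R, w=60) cum 70
  x=7 (S, w=90) cum 160  ← median
  x=8 (Q, w=35) cum 195
  x=10 (T, w=40) cum 235
  x=20 (U, w=20) cum 255
⇒ x* = 7
y-coordinate, sorted with cumulative weight:
  y=0 (R, w=60) cum 60
  y=14 (S, w=90) cum 150  ← median
  y=19 (T, w=40) cum 190
  y=20 (P, w=10) cum 200
  y=23 (Q, w=35) cum 235
  y=25 (U, w=20) cum 255
⇒ y* = 14

(7, 14)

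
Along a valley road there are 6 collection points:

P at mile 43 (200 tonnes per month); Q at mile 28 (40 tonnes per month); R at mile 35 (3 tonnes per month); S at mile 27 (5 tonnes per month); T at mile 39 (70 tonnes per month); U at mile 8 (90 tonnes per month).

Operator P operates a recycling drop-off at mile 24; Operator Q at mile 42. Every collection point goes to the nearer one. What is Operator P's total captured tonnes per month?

The indifferent point is the midpoint (24+42)/2 = 33; collection points left of it (closer to Operator P at 24) go to Operator P, those right go to Operator Q.
  U at 8 (w=90) → Operator P
  S at 27 (w=5) → Operator P
  Q at 28 (w=40) → Operator P
  R at 35 (w=3) → Operator Q
  T at 39 (w=70) → Operator Q
  P at 43 (w=200) → Operator Q
Operator P captures 135; Operator Q captures 273.

135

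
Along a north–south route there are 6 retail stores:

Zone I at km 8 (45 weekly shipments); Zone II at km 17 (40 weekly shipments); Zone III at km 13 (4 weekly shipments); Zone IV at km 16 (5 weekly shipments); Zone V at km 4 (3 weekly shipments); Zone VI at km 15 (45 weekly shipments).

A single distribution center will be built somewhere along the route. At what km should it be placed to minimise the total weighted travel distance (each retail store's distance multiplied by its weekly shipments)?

x = 15

For a sum of weighted absolute distances on a line, the optimum is the weighted median (not the mean). Total weight W = 142; half-weight = 71.
Sort by position and accumulate weight:
  km 4 (Zone V, w=3) → cum 3
  km 8 (Zone I, w=45) → cum 48
  km 13 (Zone III, w=4) → cum 52
  km 15 (Zone VI, w=45) → cum 97  ≥ 71 → median here
  km 16 (Zone IV, w=5) → cum 102
  km 17 (Zone II, w=40) → cum 142
Optimal location: km 15.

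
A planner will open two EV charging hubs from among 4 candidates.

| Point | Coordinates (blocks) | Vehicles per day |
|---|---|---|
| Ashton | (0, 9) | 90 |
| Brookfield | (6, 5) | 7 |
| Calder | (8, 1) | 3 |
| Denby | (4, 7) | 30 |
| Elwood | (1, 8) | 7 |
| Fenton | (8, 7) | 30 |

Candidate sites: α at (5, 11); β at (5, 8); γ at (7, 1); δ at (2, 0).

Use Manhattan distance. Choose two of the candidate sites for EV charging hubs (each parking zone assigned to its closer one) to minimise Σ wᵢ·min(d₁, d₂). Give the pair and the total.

{β, γ}, total 779

Evaluate every pair (each demand assigned to the nearer of the two):
  {β, γ}: total = 779
  {β, δ}: total = 797
  {α, β}: total = 806
  {α, γ}: total = 1077
  {α, δ}: total = 1109
  {γ, δ}: total = 1571
Best pair: {β, γ} with total 779.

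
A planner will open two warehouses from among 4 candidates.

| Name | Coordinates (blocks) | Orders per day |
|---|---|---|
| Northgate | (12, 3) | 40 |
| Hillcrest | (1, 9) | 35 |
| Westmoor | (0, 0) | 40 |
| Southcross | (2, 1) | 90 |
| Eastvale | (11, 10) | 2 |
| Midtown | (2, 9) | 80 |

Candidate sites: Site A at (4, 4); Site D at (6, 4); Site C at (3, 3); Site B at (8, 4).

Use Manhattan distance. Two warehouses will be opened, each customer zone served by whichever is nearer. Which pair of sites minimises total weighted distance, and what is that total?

{Site C, Site B}, total 1568

Evaluate every pair (each demand assigned to the nearer of the two):
  {Site C, Site B}: total = 1568
  {Site D, Site C}: total = 1652
  {Site A, Site C}: total = 1736
  {Site A, Site B}: total = 1828
  {Site A, Site D}: total = 1912
  {Site D, Site B}: total = 2318
Best pair: {Site C, Site B} with total 1568.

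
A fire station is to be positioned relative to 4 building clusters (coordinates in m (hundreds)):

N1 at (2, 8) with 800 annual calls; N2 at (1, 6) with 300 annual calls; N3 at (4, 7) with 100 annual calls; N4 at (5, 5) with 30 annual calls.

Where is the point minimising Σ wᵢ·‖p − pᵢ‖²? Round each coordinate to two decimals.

(1.99, 7.36)

The minimiser of Σwᵢ‖p−pᵢ‖² is the weighted centroid p* = (Σwᵢpᵢ)/(Σwᵢ).
Σwᵢ = 1230.
Σwᵢxᵢ = 800·2 + 300·1 + 100·4 + 30·5 = 2450.
Σwᵢyᵢ = 800·8 + 300·6 + 100·7 + 30·5 = 9050.
x* = 2450/1230 = 1.99, y* = 9050/1230 = 7.36.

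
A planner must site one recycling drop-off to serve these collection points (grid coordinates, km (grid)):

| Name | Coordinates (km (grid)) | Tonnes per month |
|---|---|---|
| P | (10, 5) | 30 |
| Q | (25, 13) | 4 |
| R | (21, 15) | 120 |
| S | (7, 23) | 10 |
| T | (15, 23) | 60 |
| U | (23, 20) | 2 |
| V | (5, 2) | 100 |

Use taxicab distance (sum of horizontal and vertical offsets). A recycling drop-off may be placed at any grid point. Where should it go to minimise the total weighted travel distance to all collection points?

(15, 15)

Manhattan distance separates: Σwᵢ(|x−xᵢ|+|y−yᵢ|) = Σwᵢ|x−xᵢ| + Σwᵢ|y−yᵢ|, so x and y are optimised independently as 1-D weighted medians.
Total weight W = 326; half = 163.
x-coordinate, sorted with cumulative weight:
  x=5 (V, w=100) cum 100
  x=7 (S, w=10) cum 110
  x=10 (P, w=30) cum 140
  x=15 (T, w=60) cum 200  ← median
  x=21 (R, w=120) cum 320
  x=23 (U, w=2) cum 322
  x=25 (Q, w=4) cum 326
⇒ x* = 15
y-coordinate, sorted with cumulative weight:
  y=2 (V, w=100) cum 100
  y=5 (P, w=30) cum 130
  y=13 (Q, w=4) cum 134
  y=15 (R, w=120) cum 254  ← median
  y=20 (U, w=2) cum 256
  y=23 (S, w=10) cum 266
  y=23 (T, w=60) cum 326
⇒ y* = 15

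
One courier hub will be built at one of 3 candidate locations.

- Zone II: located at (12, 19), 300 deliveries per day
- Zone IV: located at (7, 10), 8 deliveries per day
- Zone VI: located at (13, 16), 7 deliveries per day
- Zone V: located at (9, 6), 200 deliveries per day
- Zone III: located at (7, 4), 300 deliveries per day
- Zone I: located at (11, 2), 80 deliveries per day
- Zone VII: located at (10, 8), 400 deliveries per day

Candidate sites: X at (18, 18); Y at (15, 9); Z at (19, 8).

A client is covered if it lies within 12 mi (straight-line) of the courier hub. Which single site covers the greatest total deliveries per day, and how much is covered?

Y, covering 1295

Coverage radius r = 12 mi; a point is covered iff (Δx)²+(Δy)² ≤ 12² = 144.
  X (18, 18): covers {Zone II, Zone VI} → 307
  Y (15, 9): covers {Zone II, Zone IV, Zone VI, Zone V, Zone III, Zone I, Zone VII} → 1295
  Z (19, 8): covers {Zone VI, Zone V, Zone I, Zone VII} → 687
Maximum coverage at Y: 1295 deliveries per day.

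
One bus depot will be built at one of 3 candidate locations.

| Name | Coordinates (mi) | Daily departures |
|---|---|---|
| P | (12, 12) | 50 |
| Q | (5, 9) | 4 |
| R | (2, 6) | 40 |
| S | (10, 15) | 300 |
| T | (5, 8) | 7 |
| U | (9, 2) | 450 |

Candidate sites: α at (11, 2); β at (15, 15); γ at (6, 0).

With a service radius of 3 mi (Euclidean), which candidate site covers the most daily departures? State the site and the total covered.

α, covering 450

Coverage radius r = 3 mi; a point is covered iff (Δx)²+(Δy)² ≤ 3² = 9.
  α (11, 2): covers {U} → 450
  β (15, 15): covers {none} → 0
  γ (6, 0): covers {none} → 0
Maximum coverage at α: 450 daily departures.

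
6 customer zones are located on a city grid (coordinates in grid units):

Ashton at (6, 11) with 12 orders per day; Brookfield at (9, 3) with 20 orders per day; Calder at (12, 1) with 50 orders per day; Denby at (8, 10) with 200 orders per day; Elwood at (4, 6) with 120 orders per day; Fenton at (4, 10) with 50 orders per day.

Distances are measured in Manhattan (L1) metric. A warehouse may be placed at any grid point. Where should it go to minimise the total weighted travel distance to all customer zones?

Manhattan distance separates: Σwᵢ(|x−xᵢ|+|y−yᵢ|) = Σwᵢ|x−xᵢ| + Σwᵢ|y−yᵢ|, so x and y are optimised independently as 1-D weighted medians.
Total weight W = 452; half = 226.
x-coordinate, sorted with cumulative weight:
  x=4 (Elwood, w=120) cum 120
  x=4 (Fenton, w=50) cum 170
  x=6 (Ashton, w=12) cum 182
  x=8 (Denby, w=200) cum 382  ← median
  x=9 (Brookfield, w=20) cum 402
  x=12 (Calder, w=50) cum 452
⇒ x* = 8
y-coordinate, sorted with cumulative weight:
  y=1 (Calder, w=50) cum 50
  y=3 (Brookfield, w=20) cum 70
  y=6 (Elwood, w=120) cum 190
  y=10 (Denby, w=200) cum 390  ← median
  y=10 (Fenton, w=50) cum 440
  y=11 (Ashton, w=12) cum 452
⇒ y* = 10

(8, 10)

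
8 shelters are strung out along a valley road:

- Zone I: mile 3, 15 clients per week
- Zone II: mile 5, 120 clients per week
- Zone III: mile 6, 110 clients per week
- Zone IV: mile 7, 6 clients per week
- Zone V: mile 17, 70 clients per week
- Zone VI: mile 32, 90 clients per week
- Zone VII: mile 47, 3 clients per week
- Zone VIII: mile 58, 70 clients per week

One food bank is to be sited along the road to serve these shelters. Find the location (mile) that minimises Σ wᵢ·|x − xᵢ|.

x = 6

For a sum of weighted absolute distances on a line, the optimum is the weighted median (not the mean). Total weight W = 484; half-weight = 242.
Sort by position and accumulate weight:
  mile 3 (Zone I, w=15) → cum 15
  mile 5 (Zone II, w=120) → cum 135
  mile 6 (Zone III, w=110) → cum 245  ≥ 242 → median here
  mile 7 (Zone IV, w=6) → cum 251
  mile 17 (Zone V, w=70) → cum 321
  mile 32 (Zone VI, w=90) → cum 411
  mile 47 (Zone VII, w=3) → cum 414
  mile 58 (Zone VIII, w=70) → cum 484
Optimal location: mile 6.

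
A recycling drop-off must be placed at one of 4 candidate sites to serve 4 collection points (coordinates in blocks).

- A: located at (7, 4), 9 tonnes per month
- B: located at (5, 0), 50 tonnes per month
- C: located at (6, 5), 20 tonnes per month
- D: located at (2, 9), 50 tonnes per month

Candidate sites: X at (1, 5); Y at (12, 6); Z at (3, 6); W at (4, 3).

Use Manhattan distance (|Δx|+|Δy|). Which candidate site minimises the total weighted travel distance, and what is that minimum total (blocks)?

Total weighted distance at each candidate:
  X (1, 5): total = 863
  Y (12, 6): total = 1503
  Z (3, 6): total = 734
  W (4, 3): total = 716
Minimum is at W with total 716 blocks.

W, total 716 blocks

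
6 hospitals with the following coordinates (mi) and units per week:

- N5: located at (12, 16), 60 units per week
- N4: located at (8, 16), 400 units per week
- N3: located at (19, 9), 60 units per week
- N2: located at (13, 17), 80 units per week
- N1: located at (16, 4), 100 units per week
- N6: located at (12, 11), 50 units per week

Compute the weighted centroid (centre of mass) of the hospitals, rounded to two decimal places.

The minimiser of Σwᵢ‖p−pᵢ‖² is the weighted centroid p* = (Σwᵢpᵢ)/(Σwᵢ).
Σwᵢ = 750.
Σwᵢxᵢ = 60·12 + 400·8 + 60·19 + 80·13 + 100·16 + 50·12 = 8300.
Σwᵢyᵢ = 60·16 + 400·16 + 60·9 + 80·17 + 100·4 + 50·11 = 10210.
x* = 8300/750 = 11.07, y* = 10210/750 = 13.61.

(11.07, 13.61)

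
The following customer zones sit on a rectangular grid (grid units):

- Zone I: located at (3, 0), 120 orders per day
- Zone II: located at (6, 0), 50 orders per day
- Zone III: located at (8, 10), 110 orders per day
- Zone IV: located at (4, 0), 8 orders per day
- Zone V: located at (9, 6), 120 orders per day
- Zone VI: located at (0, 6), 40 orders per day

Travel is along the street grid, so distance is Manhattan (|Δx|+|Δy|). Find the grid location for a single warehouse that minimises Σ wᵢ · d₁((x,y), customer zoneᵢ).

Manhattan distance separates: Σwᵢ(|x−xᵢ|+|y−yᵢ|) = Σwᵢ|x−xᵢ| + Σwᵢ|y−yᵢ|, so x and y are optimised independently as 1-D weighted medians.
Total weight W = 448; half = 224.
x-coordinate, sorted with cumulative weight:
  x=0 (Zone VI, w=40) cum 40
  x=3 (Zone I, w=120) cum 160
  x=4 (Zone IV, w=8) cum 168
  x=6 (Zone II, w=50) cum 218
  x=8 (Zone III, w=110) cum 328  ← median
  x=9 (Zone V, w=120) cum 448
⇒ x* = 8
y-coordinate, sorted with cumulative weight:
  y=0 (Zone I, w=120) cum 120
  y=0 (Zone II, w=50) cum 170
  y=0 (Zone IV, w=8) cum 178
  y=6 (Zone V, w=120) cum 298  ← median
  y=6 (Zone VI, w=40) cum 338
  y=10 (Zone III, w=110) cum 448
⇒ y* = 6

(8, 6)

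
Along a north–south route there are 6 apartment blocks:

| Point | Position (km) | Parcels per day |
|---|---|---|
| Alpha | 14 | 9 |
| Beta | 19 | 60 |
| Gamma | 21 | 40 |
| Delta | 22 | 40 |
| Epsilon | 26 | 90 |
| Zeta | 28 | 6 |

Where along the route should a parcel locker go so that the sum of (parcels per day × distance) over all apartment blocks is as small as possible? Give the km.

For a sum of weighted absolute distances on a line, the optimum is the weighted median (not the mean). Total weight W = 245; half-weight = 122.5.
Sort by position and accumulate weight:
  km 14 (Alpha, w=9) → cum 9
  km 19 (Beta, w=60) → cum 69
  km 21 (Gamma, w=40) → cum 109
  km 22 (Delta, w=40) → cum 149  ≥ 122.5 → median here
  km 26 (Epsilon, w=90) → cum 239
  km 28 (Zeta, w=6) → cum 245
Optimal location: km 22.

x = 22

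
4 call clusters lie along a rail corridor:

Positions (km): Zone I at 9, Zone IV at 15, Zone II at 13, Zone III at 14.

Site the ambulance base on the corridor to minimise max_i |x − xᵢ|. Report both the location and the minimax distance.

location 12, max distance 3

The 1-center on a line is the midpoint of the two extreme points: leftmost at 9, rightmost at 15.
Optimal location = (9 + 15)/2 = 12; maximum distance = (15 − 9)/2 = 3.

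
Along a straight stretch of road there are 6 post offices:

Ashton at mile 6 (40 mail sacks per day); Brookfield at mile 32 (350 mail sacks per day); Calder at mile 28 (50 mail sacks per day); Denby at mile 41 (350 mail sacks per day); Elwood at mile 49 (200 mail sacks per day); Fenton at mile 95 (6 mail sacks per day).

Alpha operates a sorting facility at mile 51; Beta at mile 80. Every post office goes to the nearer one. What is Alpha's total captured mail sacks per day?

990

The indifferent point is the midpoint (51+80)/2 = 65.5; post offices left of it (closer to Alpha at 51) go to Alpha, those right go to Beta.
  Ashton at 6 (w=40) → Alpha
  Calder at 28 (w=50) → Alpha
  Brookfield at 32 (w=350) → Alpha
  Denby at 41 (w=350) → Alpha
  Elwood at 49 (w=200) → Alpha
  Fenton at 95 (w=6) → Beta
Alpha captures 990; Beta captures 6.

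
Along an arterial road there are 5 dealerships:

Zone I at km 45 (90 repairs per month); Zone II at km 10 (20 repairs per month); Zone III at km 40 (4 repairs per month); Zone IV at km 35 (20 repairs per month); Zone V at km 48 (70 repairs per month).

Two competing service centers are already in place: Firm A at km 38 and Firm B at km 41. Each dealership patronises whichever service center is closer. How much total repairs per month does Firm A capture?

40

The indifferent point is the midpoint (38+41)/2 = 39.5; dealerships left of it (closer to Firm A at 38) go to Firm A, those right go to Firm B.
  Zone II at 10 (w=20) → Firm A
  Zone IV at 35 (w=20) → Firm A
  Zone III at 40 (w=4) → Firm B
  Zone I at 45 (w=90) → Firm B
  Zone V at 48 (w=70) → Firm B
Firm A captures 40; Firm B captures 164.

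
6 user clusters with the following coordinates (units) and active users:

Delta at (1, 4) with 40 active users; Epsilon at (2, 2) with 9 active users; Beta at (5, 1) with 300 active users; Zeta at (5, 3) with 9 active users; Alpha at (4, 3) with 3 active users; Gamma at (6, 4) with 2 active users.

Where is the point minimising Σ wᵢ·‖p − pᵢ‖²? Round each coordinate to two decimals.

The minimiser of Σwᵢ‖p−pᵢ‖² is the weighted centroid p* = (Σwᵢpᵢ)/(Σwᵢ).
Σwᵢ = 363.
Σwᵢxᵢ = 40·1 + 9·2 + 300·5 + 9·5 + 3·4 + 2·6 = 1627.
Σwᵢyᵢ = 40·4 + 9·2 + 300·1 + 9·3 + 3·3 + 2·4 = 522.
x* = 1627/363 = 4.48, y* = 522/363 = 1.44.

(4.48, 1.44)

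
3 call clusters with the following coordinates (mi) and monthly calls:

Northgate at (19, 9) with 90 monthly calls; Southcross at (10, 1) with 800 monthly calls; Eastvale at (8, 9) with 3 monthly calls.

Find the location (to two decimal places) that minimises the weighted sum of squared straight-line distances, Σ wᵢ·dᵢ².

(10.90, 1.83)

The minimiser of Σwᵢ‖p−pᵢ‖² is the weighted centroid p* = (Σwᵢpᵢ)/(Σwᵢ).
Σwᵢ = 893.
Σwᵢxᵢ = 90·19 + 800·10 + 3·8 = 9734.
Σwᵢyᵢ = 90·9 + 800·1 + 3·9 = 1637.
x* = 9734/893 = 10.90, y* = 1637/893 = 1.83.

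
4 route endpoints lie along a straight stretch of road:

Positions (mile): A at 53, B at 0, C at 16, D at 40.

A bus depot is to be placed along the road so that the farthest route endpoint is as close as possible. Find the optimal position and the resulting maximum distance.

The 1-center on a line is the midpoint of the two extreme points: leftmost at 0, rightmost at 53.
Optimal location = (0 + 53)/2 = 26.5; maximum distance = (53 − 0)/2 = 26.5.

location 26.5, max distance 26.5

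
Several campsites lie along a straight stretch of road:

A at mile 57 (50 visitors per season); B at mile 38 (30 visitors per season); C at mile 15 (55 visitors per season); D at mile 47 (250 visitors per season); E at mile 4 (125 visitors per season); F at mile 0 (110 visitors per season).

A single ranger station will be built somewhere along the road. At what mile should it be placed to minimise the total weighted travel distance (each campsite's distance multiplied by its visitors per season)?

For a sum of weighted absolute distances on a line, the optimum is the weighted median (not the mean). Total weight W = 620; half-weight = 310.
Sort by position and accumulate weight:
  mile 0 (F, w=110) → cum 110
  mile 4 (E, w=125) → cum 235
  mile 15 (C, w=55) → cum 290
  mile 38 (B, w=30) → cum 320  ≥ 310 → median here
  mile 47 (D, w=250) → cum 570
  mile 57 (A, w=50) → cum 620
Optimal location: mile 38.

x = 38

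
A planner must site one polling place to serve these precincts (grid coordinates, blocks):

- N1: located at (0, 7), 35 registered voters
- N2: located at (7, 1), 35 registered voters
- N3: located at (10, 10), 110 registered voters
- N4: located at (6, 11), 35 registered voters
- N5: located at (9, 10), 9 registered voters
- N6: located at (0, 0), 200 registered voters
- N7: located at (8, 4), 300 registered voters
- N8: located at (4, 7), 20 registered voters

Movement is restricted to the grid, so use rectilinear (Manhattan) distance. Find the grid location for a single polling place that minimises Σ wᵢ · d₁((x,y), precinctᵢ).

Manhattan distance separates: Σwᵢ(|x−xᵢ|+|y−yᵢ|) = Σwᵢ|x−xᵢ| + Σwᵢ|y−yᵢ|, so x and y are optimised independently as 1-D weighted medians.
Total weight W = 744; half = 372.
x-coordinate, sorted with cumulative weight:
  x=0 (N1, w=35) cum 35
  x=0 (N6, w=200) cum 235
  x=4 (N8, w=20) cum 255
  x=6 (N4, w=35) cum 290
  x=7 (N2, w=35) cum 325
  x=8 (N7, w=300) cum 625  ← median
  x=9 (N5, w=9) cum 634
  x=10 (N3, w=110) cum 744
⇒ x* = 8
y-coordinate, sorted with cumulative weight:
  y=0 (N6, w=200) cum 200
  y=1 (N2, w=35) cum 235
  y=4 (N7, w=300) cum 535  ← median
  y=7 (N1, w=35) cum 570
  y=7 (N8, w=20) cum 590
  y=10 (N3, w=110) cum 700
  y=10 (N5, w=9) cum 709
  y=11 (N4, w=35) cum 744
⇒ y* = 4

(8, 4)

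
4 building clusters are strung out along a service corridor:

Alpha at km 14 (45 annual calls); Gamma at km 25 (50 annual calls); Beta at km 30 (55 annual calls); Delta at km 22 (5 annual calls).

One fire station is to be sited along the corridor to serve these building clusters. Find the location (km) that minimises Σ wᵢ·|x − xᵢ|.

x = 25

For a sum of weighted absolute distances on a line, the optimum is the weighted median (not the mean). Total weight W = 155; half-weight = 77.5.
Sort by position and accumulate weight:
  km 14 (Alpha, w=45) → cum 45
  km 22 (Delta, w=5) → cum 50
  km 25 (Gamma, w=50) → cum 100  ≥ 77.5 → median here
  km 30 (Beta, w=55) → cum 155
Optimal location: km 25.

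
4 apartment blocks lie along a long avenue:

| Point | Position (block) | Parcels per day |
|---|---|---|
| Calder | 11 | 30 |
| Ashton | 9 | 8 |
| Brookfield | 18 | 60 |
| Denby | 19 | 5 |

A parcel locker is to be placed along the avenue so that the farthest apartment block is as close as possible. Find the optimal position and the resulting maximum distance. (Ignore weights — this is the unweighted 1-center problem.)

location 14, max distance 5

The 1-center on a line is the midpoint of the two extreme points: leftmost at 9, rightmost at 19.
Optimal location = (9 + 19)/2 = 14; maximum distance = (19 − 9)/2 = 5.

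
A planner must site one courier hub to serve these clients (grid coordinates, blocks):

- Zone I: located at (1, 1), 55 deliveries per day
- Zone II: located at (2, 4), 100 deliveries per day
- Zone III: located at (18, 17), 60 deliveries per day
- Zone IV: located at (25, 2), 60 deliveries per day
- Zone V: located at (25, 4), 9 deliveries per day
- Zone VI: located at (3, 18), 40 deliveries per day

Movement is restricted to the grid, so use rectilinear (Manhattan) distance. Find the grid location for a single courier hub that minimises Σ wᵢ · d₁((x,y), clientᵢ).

(3, 4)

Manhattan distance separates: Σwᵢ(|x−xᵢ|+|y−yᵢ|) = Σwᵢ|x−xᵢ| + Σwᵢ|y−yᵢ|, so x and y are optimised independently as 1-D weighted medians.
Total weight W = 324; half = 162.
x-coordinate, sorted with cumulative weight:
  x=1 (Zone I, w=55) cum 55
  x=2 (Zone II, w=100) cum 155
  x=3 (Zone VI, w=40) cum 195  ← median
  x=18 (Zone III, w=60) cum 255
  x=25 (Zone IV, w=60) cum 315
  x=25 (Zone V, w=9) cum 324
⇒ x* = 3
y-coordinate, sorted with cumulative weight:
  y=1 (Zone I, w=55) cum 55
  y=2 (Zone IV, w=60) cum 115
  y=4 (Zone II, w=100) cum 215  ← median
  y=4 (Zone V, w=9) cum 224
  y=17 (Zone III, w=60) cum 284
  y=18 (Zone VI, w=40) cum 324
⇒ y* = 4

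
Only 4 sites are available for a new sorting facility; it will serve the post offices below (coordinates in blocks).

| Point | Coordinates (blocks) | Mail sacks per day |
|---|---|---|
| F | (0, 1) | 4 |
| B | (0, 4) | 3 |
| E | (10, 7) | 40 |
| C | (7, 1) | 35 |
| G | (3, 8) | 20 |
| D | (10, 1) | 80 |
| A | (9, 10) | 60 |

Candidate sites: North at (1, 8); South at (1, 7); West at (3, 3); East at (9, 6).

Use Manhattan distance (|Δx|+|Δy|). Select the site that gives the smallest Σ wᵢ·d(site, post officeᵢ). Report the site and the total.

Total weighted distance at each candidate:
  North (1, 8): total = 2822
  South (1, 7): total = 2740
  West (3, 3): total = 2282
  East (9, 6): total = 1294
Minimum is at East with total 1294 blocks.

East, total 1294 blocks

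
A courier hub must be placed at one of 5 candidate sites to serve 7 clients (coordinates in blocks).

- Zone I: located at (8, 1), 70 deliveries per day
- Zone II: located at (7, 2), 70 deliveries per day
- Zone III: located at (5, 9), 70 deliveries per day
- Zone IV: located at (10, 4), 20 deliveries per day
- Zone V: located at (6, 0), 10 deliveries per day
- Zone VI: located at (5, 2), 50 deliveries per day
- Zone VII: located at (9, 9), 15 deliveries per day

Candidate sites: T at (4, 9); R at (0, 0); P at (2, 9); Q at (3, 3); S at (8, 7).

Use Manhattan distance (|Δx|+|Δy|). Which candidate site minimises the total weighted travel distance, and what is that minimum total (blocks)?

S, total 1825 blocks

Total weighted distance at each candidate:
  T (4, 9): total = 2415
  R (0, 0): total = 3200
  P (2, 9): total = 3025
  Q (3, 3): total = 1950
  S (8, 7): total = 1825
Minimum is at S with total 1825 blocks.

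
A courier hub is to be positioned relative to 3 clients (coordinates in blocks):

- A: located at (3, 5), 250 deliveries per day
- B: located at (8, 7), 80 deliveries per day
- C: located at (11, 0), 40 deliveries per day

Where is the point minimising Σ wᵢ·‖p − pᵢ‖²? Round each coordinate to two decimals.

(4.95, 4.89)

The minimiser of Σwᵢ‖p−pᵢ‖² is the weighted centroid p* = (Σwᵢpᵢ)/(Σwᵢ).
Σwᵢ = 370.
Σwᵢxᵢ = 250·3 + 80·8 + 40·11 = 1830.
Σwᵢyᵢ = 250·5 + 80·7 + 40·0 = 1810.
x* = 1830/370 = 4.95, y* = 1810/370 = 4.89.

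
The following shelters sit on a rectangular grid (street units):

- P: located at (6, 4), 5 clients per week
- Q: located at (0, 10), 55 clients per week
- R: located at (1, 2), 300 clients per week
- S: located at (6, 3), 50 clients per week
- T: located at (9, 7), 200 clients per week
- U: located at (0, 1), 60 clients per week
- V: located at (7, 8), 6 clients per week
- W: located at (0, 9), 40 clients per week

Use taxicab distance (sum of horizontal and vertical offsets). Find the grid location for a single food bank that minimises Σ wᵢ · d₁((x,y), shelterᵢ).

Manhattan distance separates: Σwᵢ(|x−xᵢ|+|y−yᵢ|) = Σwᵢ|x−xᵢ| + Σwᵢ|y−yᵢ|, so x and y are optimised independently as 1-D weighted medians.
Total weight W = 716; half = 358.
x-coordinate, sorted with cumulative weight:
  x=0 (Q, w=55) cum 55
  x=0 (U, w=60) cum 115
  x=0 (W, w=40) cum 155
  x=1 (R, w=300) cum 455  ← median
  x=6 (P, w=5) cum 460
  x=6 (S, w=50) cum 510
  x=7 (V, w=6) cum 516
  x=9 (T, w=200) cum 716
⇒ x* = 1
y-coordinate, sorted with cumulative weight:
  y=1 (U, w=60) cum 60
  y=2 (R, w=300) cum 360  ← median
  y=3 (S, w=50) cum 410
  y=4 (P, w=5) cum 415
  y=7 (T, w=200) cum 615
  y=8 (V, w=6) cum 621
  y=9 (W, w=40) cum 661
  y=10 (Q, w=55) cum 716
⇒ y* = 2

(1, 2)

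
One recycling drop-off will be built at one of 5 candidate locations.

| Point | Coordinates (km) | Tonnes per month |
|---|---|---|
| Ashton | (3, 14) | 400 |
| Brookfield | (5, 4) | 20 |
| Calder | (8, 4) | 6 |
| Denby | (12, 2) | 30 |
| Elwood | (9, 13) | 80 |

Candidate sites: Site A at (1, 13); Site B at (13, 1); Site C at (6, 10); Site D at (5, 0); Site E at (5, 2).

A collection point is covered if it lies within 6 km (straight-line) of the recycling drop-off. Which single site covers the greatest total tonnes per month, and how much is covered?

Coverage radius r = 6 km; a point is covered iff (Δx)²+(Δy)² ≤ 6² = 36.
  Site A (1, 13): covers {Ashton} → 400
  Site B (13, 1): covers {Calder, Denby} → 36
  Site C (6, 10): covers {Ashton, Elwood} → 480
  Site D (5, 0): covers {Brookfield, Calder} → 26
  Site E (5, 2): covers {Brookfield, Calder} → 26
Maximum coverage at Site C: 480 tonnes per month.

Site C, covering 480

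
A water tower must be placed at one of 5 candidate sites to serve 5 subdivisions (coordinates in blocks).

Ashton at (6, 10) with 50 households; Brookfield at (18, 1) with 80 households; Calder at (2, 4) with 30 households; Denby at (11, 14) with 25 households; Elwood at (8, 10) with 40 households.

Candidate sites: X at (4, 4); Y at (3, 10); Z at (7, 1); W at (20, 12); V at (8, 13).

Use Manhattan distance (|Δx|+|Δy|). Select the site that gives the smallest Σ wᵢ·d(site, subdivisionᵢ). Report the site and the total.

Z, total 2445 blocks

Total weighted distance at each candidate:
  X (4, 4): total = 2645
  Y (3, 10): total = 2780
  Z (7, 1): total = 2445
  W (20, 12): total = 3455
  V (8, 13): total = 2680
Minimum is at Z with total 2445 blocks.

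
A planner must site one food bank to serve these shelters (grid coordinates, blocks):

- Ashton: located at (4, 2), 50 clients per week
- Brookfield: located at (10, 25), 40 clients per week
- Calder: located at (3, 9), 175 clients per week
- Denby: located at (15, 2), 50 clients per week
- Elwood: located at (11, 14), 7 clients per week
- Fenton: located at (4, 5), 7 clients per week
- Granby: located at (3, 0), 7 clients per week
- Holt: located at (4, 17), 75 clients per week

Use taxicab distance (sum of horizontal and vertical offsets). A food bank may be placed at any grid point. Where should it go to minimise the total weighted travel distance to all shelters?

Manhattan distance separates: Σwᵢ(|x−xᵢ|+|y−yᵢ|) = Σwᵢ|x−xᵢ| + Σwᵢ|y−yᵢ|, so x and y are optimised independently as 1-D weighted medians.
Total weight W = 411; half = 205.5.
x-coordinate, sorted with cumulative weight:
  x=3 (Calder, w=175) cum 175
  x=3 (Granby, w=7) cum 182
  x=4 (Ashton, w=50) cum 232  ← median
  x=4 (Fenton, w=7) cum 239
  x=4 (Holt, w=75) cum 314
  x=10 (Brookfield, w=40) cum 354
  x=11 (Elwood, w=7) cum 361
  x=15 (Denby, w=50) cum 411
⇒ x* = 4
y-coordinate, sorted with cumulative weight:
  y=0 (Granby, w=7) cum 7
  y=2 (Ashton, w=50) cum 57
  y=2 (Denby, w=50) cum 107
  y=5 (Fenton, w=7) cum 114
  y=9 (Calder, w=175) cum 289  ← median
  y=14 (Elwood, w=7) cum 296
  y=17 (Holt, w=75) cum 371
  y=25 (Brookfield, w=40) cum 411
⇒ y* = 9

(4, 9)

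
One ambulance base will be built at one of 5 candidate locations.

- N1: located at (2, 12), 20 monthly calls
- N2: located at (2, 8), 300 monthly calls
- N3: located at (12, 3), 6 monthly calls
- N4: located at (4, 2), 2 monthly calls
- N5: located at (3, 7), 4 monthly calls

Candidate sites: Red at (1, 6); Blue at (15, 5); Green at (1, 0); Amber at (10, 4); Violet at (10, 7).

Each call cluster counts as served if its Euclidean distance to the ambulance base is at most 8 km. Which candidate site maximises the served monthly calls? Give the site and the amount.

Coverage radius r = 8 km; a point is covered iff (Δx)²+(Δy)² ≤ 8² = 64.
  Red (1, 6): covers {N1, N2, N4, N5} → 326
  Blue (15, 5): covers {N3} → 6
  Green (1, 0): covers {N4, N5} → 6
  Amber (10, 4): covers {N3, N4, N5} → 12
  Violet (10, 7): covers {N3, N4, N5} → 12
Maximum coverage at Red: 326 monthly calls.

Red, covering 326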